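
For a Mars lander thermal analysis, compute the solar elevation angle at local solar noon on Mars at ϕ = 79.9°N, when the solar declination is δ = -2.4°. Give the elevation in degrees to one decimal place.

7.7°

At local noon the hour angle is zero, so the zenith angle equals |ϕ − δ| = |+79.9° − (-2.400°)| = 82.300°.
Elevation = 90° − 82.300° = 7.7°.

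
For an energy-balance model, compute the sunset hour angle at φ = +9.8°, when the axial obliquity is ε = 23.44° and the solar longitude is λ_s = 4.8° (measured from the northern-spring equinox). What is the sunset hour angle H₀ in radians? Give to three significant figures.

Solar declination: sin δ = sin ε · sin λ_s = sin 23.44° × sin 4.8° = 0.03329, so δ = +1.908°.
cos H₀ = −tan φ · tan δ = −tan(+9.8°) × tan(+1.908°) = -0.0058, so H₀ = 1.5765 rad = 90.33°.

H₀ = 1.58 rad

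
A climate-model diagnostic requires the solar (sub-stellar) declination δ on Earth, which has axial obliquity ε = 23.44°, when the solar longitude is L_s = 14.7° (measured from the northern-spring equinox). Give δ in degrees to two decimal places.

sin δ = sin ε · sin L_s = sin 23.44° × sin 14.7° = 0.100942.
δ = arcsin(0.100942) = +5.79°.

δ = +5.79°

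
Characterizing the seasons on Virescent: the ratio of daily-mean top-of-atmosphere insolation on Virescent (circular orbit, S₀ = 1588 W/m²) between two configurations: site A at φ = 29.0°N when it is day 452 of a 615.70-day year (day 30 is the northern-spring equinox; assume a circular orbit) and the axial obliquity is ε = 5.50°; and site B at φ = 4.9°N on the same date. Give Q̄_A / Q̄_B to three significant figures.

Q̄_A / Q̄_B ≈ 0.821

— Configuration A (φ=+29.0°):
Solar longitude: λ_s = 360° × (452 − 30)/615.70 = 246.744°.
sin δ = sin 5.50° × sin 246.744° = -0.08806, so δ = -5.052°.
cos H₀ = −tan(+29.0°) tan(-5.052°) = 0.0490, H₀ = 1.5218 rad.
Bracket: H₀ sin φ sin δ + cos φ cos δ sin H₀ = 1.5218×0.48481×-0.08806 + 0.87462×0.99612×0.99880 = -0.064969 + 0.870181 = 0.805212.
Q̄ = (S₀/π) × [bracket] = (1588/π) × 0.805212 = 407.02 W/m².
— Configuration B (φ=+4.9°):
cos H₀ = −tan(+4.9°) tan(-5.052°) = 0.0076, H₀ = 1.5632 rad.
Bracket: H₀ sin φ sin δ + cos φ cos δ sin H₀ = 1.5632×0.08542×-0.08806 + 0.99635×0.99612×0.99997 = -0.011759 + 0.992454 = 0.980695.
Q̄ = (S₀/π) × [bracket] = (1588/π) × 0.980695 = 495.72 W/m².
Ratio Q̄_A / Q̄_B = 407.02 / 495.72 = 0.8211.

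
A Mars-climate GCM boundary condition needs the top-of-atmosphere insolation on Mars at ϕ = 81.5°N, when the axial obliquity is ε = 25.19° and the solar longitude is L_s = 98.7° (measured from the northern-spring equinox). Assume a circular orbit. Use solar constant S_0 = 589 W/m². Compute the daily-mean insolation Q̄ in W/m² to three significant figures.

Solar declination: sin δ = sin ε · sin L_s = sin 25.19° × sin 98.7° = 0.42072, so δ = +24.880°.
cos h₀ = −tan(+81.5°) tan(+24.880°) = -3.1031 ≤ −1 ⇒ polar day, h₀ = π.
Bracket: h₀ sin ϕ sin δ + cos ϕ cos δ sin h₀ = 3.1416×0.98902×0.42072 + 0.14781×0.90719×0.00000 = 1.307221 + 0.000000 = 1.307221.
Q̄ = (S_0/π) × [bracket] = (589/π) × 1.307221 = 245.1 W/m².

Q̄ ≈ 245 W/m²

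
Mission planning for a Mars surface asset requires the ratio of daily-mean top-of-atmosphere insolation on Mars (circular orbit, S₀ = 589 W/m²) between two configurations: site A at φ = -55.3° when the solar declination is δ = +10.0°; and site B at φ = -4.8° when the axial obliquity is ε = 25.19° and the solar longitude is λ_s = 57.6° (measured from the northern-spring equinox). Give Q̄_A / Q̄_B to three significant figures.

— Configuration A (φ=-55.3°):
cos H₀ = −tan(-55.3°) tan(+10.000°) = 0.2546, H₀ = 1.3133 rad.
Bracket: H₀ sin φ sin δ + cos φ cos δ sin H₀ = 1.3133×-0.82214×0.17365 + 0.56928×0.98481×0.96703 = -0.187493 + 0.542149 = 0.354656.
Q̄ = (S₀/π) × [bracket] = (589/π) × 0.354656 = 66.493 W/m².
— Configuration B (φ=-4.8°):
Solar declination: sin δ = sin ε · sin λ_s = sin 25.19° × sin 57.6° = 0.35936, so δ = +21.061°.
cos H₀ = −tan(-4.8°) tan(+21.061°) = 0.0323, H₀ = 1.5385 rad.
Bracket: H₀ sin φ sin δ + cos φ cos δ sin H₀ = 1.5385×-0.08368×0.35936 + 0.99649×0.93320×0.99948 = -0.046265 + 0.929441 = 0.883176.
Q̄ = (S₀/π) × [bracket] = (589/π) × 0.883176 = 165.58 W/m².
Ratio Q̄_A / Q̄_B = 66.493 / 165.58 = 0.4016.

Q̄_A / Q̄_B ≈ 0.402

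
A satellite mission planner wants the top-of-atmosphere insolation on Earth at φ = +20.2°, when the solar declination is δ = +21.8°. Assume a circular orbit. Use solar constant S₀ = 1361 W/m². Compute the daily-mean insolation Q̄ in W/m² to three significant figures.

cos H₀ = −tan(+20.2°) tan(+21.800°) = -0.1472, H₀ = 1.7185 rad.
Bracket: H₀ sin φ sin δ + cos φ cos δ sin H₀ = 1.7185×0.34530×0.37137 + 0.93849×0.92849×0.98911 = 0.220370 + 0.861889 = 1.082259.
Q̄ = (S₀/π) × [bracket] = (1361/π) × 1.082259 = 468.9 W/m².

Q̄ ≈ 469 W/m²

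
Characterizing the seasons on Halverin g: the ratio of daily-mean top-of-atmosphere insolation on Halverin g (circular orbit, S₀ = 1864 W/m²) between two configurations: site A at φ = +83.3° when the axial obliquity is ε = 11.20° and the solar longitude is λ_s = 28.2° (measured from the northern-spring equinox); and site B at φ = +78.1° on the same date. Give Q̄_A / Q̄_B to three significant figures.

Q̄_A / Q̄_B ≈ 0.812

— Configuration A (φ=+83.3°):
Solar declination: sin δ = sin ε · sin λ_s = sin 11.20° × sin 28.2° = 0.09179, so δ = +5.266°.
cos H₀ = −tan(+83.3°) tan(+5.266°) = -0.7846, H₀ = 2.4729 rad.
Bracket: H₀ sin φ sin δ + cos φ cos δ sin H₀ = 2.4729×0.99317×0.09179 + 0.11667×0.99578×0.61994 = 0.225437 + 0.072023 = 0.297460.
Q̄ = (S₀/π) × [bracket] = (1864/π) × 0.297460 = 176.49 W/m².
— Configuration B (φ=+78.1°):
cos H₀ = −tan(+78.1°) tan(+5.266°) = -0.4374, H₀ = 2.0235 rad.
Bracket: H₀ sin φ sin δ + cos φ cos δ sin H₀ = 2.0235×0.97851×0.09179 + 0.20620×0.99578×0.89927 = 0.181746 + 0.184647 = 0.366393.
Q̄ = (S₀/π) × [bracket] = (1864/π) × 0.366393 = 217.39 W/m².
Ratio Q̄_A / Q̄_B = 176.49 / 217.39 = 0.8119.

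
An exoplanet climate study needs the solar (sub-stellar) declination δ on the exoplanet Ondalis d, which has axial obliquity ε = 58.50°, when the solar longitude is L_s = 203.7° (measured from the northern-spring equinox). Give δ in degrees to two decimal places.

sin δ = sin ε · sin L_s = sin 58.50° × sin 203.7° = -0.342717.
δ = arcsin(-0.342717) = -20.04°.

δ = -20.04°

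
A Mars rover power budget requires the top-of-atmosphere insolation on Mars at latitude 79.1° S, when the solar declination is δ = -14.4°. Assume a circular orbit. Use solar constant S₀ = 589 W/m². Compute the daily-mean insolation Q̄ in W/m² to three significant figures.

cos H₀ = −tan(-79.1°) tan(-14.400°) = -1.3333 ≤ −1 ⇒ polar day, H₀ = π.
Bracket: H₀ sin φ sin δ + cos φ cos δ sin H₀ = 3.1416×-0.98196×-0.24869 + 0.18910×0.96858×0.00000 = 0.767190 + 0.000000 = 0.767190.
Q̄ = (S₀/π) × [bracket] = (589/π) × 0.767190 = 143.8 W/m².

Q̄ ≈ 144 W/m²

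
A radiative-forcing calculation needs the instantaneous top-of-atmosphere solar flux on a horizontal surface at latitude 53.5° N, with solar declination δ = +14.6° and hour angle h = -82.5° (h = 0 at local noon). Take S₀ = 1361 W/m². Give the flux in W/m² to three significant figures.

cos θ_z = sin φ sin δ + cos φ cos δ cos h = 0.202628 + 0.075133 = 0.277761.
Flux = S₀ · cos θ_z = 1361 × 0.277761 = 378.0 W/m².

378 W/m²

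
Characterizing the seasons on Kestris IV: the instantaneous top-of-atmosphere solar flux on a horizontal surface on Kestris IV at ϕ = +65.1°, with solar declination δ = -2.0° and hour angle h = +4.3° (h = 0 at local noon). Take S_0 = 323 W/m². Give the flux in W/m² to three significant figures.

125 W/m²

cos θ_z = sin ϕ sin δ + cos ϕ cos δ cos h = -0.031655 + 0.419595 = 0.387940.
Flux = S_0 · cos θ_z = 323 × 0.387940 = 125.3 W/m².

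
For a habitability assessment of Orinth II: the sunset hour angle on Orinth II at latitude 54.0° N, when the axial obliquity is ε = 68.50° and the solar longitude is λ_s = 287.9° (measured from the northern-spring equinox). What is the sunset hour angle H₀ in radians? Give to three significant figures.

Solar declination: sin δ = sin ε · sin λ_s = sin 68.50° × sin 287.9° = -0.88538, so δ = -62.298°.
cos H₀ = −tan φ · tan δ = 2.6214 ≥ 1, so the host star never rises (polar night) and H₀ = 0.

H₀ = 0.00 rad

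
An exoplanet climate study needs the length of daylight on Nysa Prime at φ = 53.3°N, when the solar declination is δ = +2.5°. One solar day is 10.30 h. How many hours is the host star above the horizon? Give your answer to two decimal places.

5.34 h

cos H₀ = −tan φ · tan δ = −tan(+53.3°) × tan(+2.500°) = -0.0586, so H₀ = 1.6294 rad = 93.36°.
Daylight = 2H₀/(2π) × 10.30 h = (1.6294/π) × 10.30 = 5.34 h.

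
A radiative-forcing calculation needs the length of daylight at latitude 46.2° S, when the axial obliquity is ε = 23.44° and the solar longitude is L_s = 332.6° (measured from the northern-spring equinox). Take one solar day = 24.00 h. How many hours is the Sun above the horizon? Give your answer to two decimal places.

Solar declination: sin δ = sin ε · sin L_s = sin 23.44° × sin 332.6° = -0.18306, so δ = -10.548°.
cos h₀ = −tan ϕ · tan δ = −tan(-46.2°) × tan(-10.548°) = -0.1942, so h₀ = 1.7662 rad = 101.20°.
Daylight = 2h₀/(2π) × 24.00 h = (1.7662/π) × 24.00 = 13.49 h.

13.49 h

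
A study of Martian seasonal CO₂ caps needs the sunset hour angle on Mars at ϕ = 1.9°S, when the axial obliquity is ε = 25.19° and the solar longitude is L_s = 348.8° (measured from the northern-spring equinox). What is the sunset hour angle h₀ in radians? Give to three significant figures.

Solar declination: sin δ = sin ε · sin L_s = sin 25.19° × sin 348.8° = -0.08267, so δ = -4.742°.
cos h₀ = −tan ϕ · tan δ = −tan(-1.9°) × tan(-4.742°) = -0.0028, so h₀ = 1.5735 rad = 90.16°.

h₀ = 1.57 rad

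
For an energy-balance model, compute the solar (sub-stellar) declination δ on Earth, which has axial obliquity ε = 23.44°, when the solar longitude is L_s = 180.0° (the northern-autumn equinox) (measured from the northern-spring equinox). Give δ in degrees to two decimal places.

δ = +0.00°

sin δ = sin ε · sin L_s = sin 23.44° × sin 180.0° = 0.000000.
δ = arcsin(0.000000) = +0.00°.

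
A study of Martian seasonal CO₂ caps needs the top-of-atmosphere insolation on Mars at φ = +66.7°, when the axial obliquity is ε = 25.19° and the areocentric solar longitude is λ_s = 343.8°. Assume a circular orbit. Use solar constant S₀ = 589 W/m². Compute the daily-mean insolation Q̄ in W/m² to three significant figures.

Q̄ ≈ 44.4 W/m²

sin δ = sin 25.19° × sin 343.8° = -0.11874, so δ = -6.820°.
cos H₀ = −tan(+66.7°) tan(-6.820°) = 0.2777, H₀ = 1.2894 rad.
Bracket: H₀ sin φ sin δ + cos φ cos δ sin H₀ = 1.2894×0.91845×-0.11874 + 0.39555×0.99292×0.96067 = -0.140618 + 0.377303 = 0.236685.
Q̄ = (S₀/π) × [bracket] = (589/π) × 0.236685 = 44.37 W/m².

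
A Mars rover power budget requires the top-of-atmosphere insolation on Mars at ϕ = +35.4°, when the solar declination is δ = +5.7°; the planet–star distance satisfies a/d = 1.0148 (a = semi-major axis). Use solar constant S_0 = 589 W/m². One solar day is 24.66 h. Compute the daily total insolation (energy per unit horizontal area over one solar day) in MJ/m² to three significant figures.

cos h₀ = −tan(+35.4°) tan(+5.700°) = -0.0709, h₀ = 1.6418 rad.
Bracket: h₀ sin ϕ sin δ + cos ϕ cos δ sin h₀ = 1.6418×0.57928×0.09932 + 0.81513×0.99506×0.99748 = 0.094459 + 0.809059 = 0.903518.
Inverse-square distance factor (a/d)² = 1.0148² = 1.029819.
Q̄ = (S_0/π) × 1.029819 × [bracket] = (589/π) × 1.029819 × 0.903518 = 174.45 W/m².
Daily total = Q̄ × 24.66 h × 3600 s/h = 174.45 × 24.66 × 3600 / 10⁶ = 15.49 MJ/m².

15.5 MJ/m²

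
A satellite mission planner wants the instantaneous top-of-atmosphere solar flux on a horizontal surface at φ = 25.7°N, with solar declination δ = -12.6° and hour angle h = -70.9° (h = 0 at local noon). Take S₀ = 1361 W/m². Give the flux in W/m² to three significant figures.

263 W/m²

cos θ_z = sin φ sin δ + cos φ cos δ cos h = -0.094600 + 0.287748 = 0.193148.
Flux = S₀ · cos θ_z = 1361 × 0.193148 = 262.9 W/m².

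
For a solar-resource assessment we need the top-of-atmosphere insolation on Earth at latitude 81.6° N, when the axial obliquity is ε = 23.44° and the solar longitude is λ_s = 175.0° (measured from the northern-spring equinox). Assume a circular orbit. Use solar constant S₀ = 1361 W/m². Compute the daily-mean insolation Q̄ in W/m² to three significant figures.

Solar declination: sin δ = sin ε · sin λ_s = sin 23.44° × sin 175.0° = 0.03467, so δ = +1.987°.
cos H₀ = −tan(+81.6°) tan(+1.987°) = -0.2349, H₀ = 1.8079 rad.
Bracket: H₀ sin φ sin δ + cos φ cos δ sin H₀ = 1.8079×0.98927×0.03467 + 0.14608×0.99940×0.97201 = 0.062007 + 0.141906 = 0.203913.
Q̄ = (S₀/π) × [bracket] = (1361/π) × 0.203913 = 88.34 W/m².

Q̄ ≈ 88.3 W/m²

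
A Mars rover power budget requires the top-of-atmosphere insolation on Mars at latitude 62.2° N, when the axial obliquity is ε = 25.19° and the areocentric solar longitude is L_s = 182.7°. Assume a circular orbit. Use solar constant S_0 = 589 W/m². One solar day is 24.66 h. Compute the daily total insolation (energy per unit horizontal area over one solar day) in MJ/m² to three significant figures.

sin δ = sin 25.19° × sin 182.7° = -0.02005, so δ = -1.149°.
cos h₀ = −tan(+62.2°) tan(-1.149°) = 0.0380, h₀ = 1.5328 rad.
Bracket: h₀ sin ϕ sin δ + cos ϕ cos δ sin h₀ = 1.5328×0.88458×-0.02005 + 0.46639×0.99980×0.99928 = -0.027185 + 0.465961 = 0.438776.
Q̄ = (S_0/π) × [bracket] = (589/π) × 0.438776 = 82.264 W/m².
Daily total = Q̄ × 24.66 h × 3600 s/h = 82.264 × 24.66 × 3600 / 10⁶ = 7.303 MJ/m².

7.30 MJ/m²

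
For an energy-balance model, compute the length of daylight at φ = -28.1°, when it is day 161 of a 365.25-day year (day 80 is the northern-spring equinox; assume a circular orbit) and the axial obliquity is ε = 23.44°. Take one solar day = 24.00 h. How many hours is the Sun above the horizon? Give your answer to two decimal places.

10.25 h

Solar longitude: λ_s = 360° × (161 − 80)/365.25 = 79.836°.
sin δ = sin 23.44° × sin 79.836° = 0.39155, so δ = +23.051°.
cos H₀ = −tan φ · tan δ = −tan(-28.1°) × tan(+23.051°) = 0.2272, so H₀ = 1.3416 rad = 76.87°.
Daylight = 2H₀/(2π) × 24.00 h = (1.3416/π) × 24.00 = 10.25 h.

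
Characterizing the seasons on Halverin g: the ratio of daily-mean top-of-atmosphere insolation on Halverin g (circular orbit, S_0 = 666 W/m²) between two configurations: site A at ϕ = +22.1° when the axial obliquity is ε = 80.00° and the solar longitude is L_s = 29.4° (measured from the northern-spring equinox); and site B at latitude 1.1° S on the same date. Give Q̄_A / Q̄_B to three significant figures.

— Configuration A (ϕ=+22.1°):
Solar declination: sin δ = sin ε · sin L_s = sin 80.00° × sin 29.4° = 0.48345, so δ = +28.911°.
cos h₀ = −tan(+22.1°) tan(+28.911°) = -0.2243, h₀ = 1.7970 rad.
Bracket: h₀ sin ϕ sin δ + cos ϕ cos δ sin h₀ = 1.7970×0.37622×0.48345 + 0.92653×0.87537×0.97453 = 0.326845 + 0.790399 = 1.117244.
Q̄ = (S_0/π) × [bracket] = (666/π) × 1.117244 = 236.85 W/m².
— Configuration B (ϕ=-1.1°):
cos h₀ = −tan(-1.1°) tan(+28.911°) = 0.0106, h₀ = 1.5602 rad.
Bracket: h₀ sin ϕ sin δ + cos ϕ cos δ sin h₀ = 1.5602×-0.01920×0.48345 + 0.99982×0.87537×0.99994 = -0.014482 + 0.875160 = 0.860678.
Q̄ = (S_0/π) × [bracket] = (666/π) × 0.860678 = 182.46 W/m².
Ratio Q̄_A / Q̄_B = 236.85 / 182.46 = 1.298.

Q̄_A / Q̄_B ≈ 1.30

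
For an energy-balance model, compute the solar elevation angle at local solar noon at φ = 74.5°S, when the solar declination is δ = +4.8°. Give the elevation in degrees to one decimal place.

At local noon the hour angle is zero, so the zenith angle equals |φ − δ| = |-74.5° − (+4.800°)| = 79.300°.
Elevation = 90° − 79.300° = 10.7°.

10.7°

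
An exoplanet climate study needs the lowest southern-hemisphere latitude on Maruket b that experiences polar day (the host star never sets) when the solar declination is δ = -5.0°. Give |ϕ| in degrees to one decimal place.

Polar day requires cos h₀ = −tan ϕ tan δ ≤ −1, i.e. tan ϕ tan δ ≥ 1.
The boundary is |tan ϕ| · |tan δ| = 1, so |ϕ| = 90° − |δ| = 90° − 5.0° = 85.0° in the southern hemisphere.

|ϕ| = 85.0°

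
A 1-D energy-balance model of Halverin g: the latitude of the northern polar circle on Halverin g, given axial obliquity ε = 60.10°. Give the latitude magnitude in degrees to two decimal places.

The polar circle is the lowest latitude that experiences at least one full rotation of continuous daylight at the northern-summer solstice; it lies at |ϕ| = 90° − ε = 90° − 60.10° = 29.90°.

29.90°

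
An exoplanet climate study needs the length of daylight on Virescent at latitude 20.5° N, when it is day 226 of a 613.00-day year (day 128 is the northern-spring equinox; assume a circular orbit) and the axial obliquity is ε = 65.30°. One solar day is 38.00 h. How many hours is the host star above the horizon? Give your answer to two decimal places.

Solar longitude: λ_s = 360° × (226 − 128)/613.00 = 57.553°.
sin δ = sin 65.30° × sin 57.553° = 0.76668, so δ = +50.057°.
cos H₀ = −tan φ · tan δ = −tan(+20.5°) × tan(+50.057°) = -0.4465, so H₀ = 2.0336 rad = 116.52°.
Daylight = 2H₀/(2π) × 38.00 h = (2.0336/π) × 38.00 = 24.60 h.

24.60 h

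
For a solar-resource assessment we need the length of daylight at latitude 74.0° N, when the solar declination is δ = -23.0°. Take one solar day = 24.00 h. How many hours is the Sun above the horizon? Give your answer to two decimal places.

cos H₀ = −tan φ · tan δ = 1.4803 ≥ 1, so the Sun never rises (polar night) and H₀ = 0.
Daylight = 2H₀/(2π) × 24.00 h = (0.0000/π) × 24.00 = 0.00 h.

0.00 h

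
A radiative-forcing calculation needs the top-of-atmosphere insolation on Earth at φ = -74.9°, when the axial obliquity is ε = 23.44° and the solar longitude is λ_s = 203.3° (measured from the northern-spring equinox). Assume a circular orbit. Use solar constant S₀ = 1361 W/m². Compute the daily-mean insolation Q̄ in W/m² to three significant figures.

Solar declination: sin δ = sin ε · sin λ_s = sin 23.44° × sin 203.3° = -0.15734, so δ = -9.053°.
cos H₀ = −tan(-74.9°) tan(-9.053°) = -0.5905, H₀ = 2.2025 rad.
Bracket: H₀ sin φ sin δ + cos φ cos δ sin H₀ = 2.2025×-0.96547×-0.15734 + 0.26050×0.98754×0.80704 = 0.334575 + 0.207614 = 0.542189.
Q̄ = (S₀/π) × [bracket] = (1361/π) × 0.542189 = 234.9 W/m².

Q̄ ≈ 235 W/m²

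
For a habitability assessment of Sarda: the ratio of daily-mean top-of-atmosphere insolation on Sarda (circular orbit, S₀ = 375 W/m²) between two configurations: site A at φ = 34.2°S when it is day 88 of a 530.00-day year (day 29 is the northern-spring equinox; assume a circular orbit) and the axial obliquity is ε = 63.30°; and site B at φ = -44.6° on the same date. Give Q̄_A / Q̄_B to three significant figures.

Q̄_A / Q̄_B ≈ 2.61

— Configuration A (φ=-34.2°):
Solar longitude: λ_s = 360° × (88 − 29)/530.00 = 40.075°.
sin δ = sin 63.30° × sin 40.075° = 0.57515, so δ = +35.110°.
cos H₀ = −tan(-34.2°) tan(+35.110°) = 0.4778, H₀ = 1.0726 rad.
Bracket: H₀ sin φ sin δ + cos φ cos δ sin H₀ = 1.0726×-0.56208×0.57515 + 0.82708×0.81805×0.87846 = -0.346750 + 0.594360 = 0.247610.
Q̄ = (S₀/π) × [bracket] = (375/π) × 0.247610 = 29.556 W/m².
— Configuration B (φ=-44.6°):
cos H₀ = −tan(-44.6°) tan(+35.110°) = 0.6933, H₀ = 0.8047 rad.
Bracket: H₀ sin φ sin δ + cos φ cos δ sin H₀ = 0.8047×-0.70215×0.57515 + 0.71203×0.81805×0.72062 = -0.324971 + 0.419744 = 0.094773.
Q̄ = (S₀/π) × [bracket] = (375/π) × 0.094773 = 11.313 W/m².
Ratio Q̄_A / Q̄_B = 29.556 / 11.313 = 2.613.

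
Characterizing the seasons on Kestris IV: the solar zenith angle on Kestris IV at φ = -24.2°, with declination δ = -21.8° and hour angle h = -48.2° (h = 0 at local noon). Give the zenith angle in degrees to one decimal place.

cos θ_z = sin φ sin δ + cos φ cos δ cos h = 0.152232 + 0.564480 = 0.716712.
θ_z = arccos(0.716712) = 44.2°.

θ_z = 44.2°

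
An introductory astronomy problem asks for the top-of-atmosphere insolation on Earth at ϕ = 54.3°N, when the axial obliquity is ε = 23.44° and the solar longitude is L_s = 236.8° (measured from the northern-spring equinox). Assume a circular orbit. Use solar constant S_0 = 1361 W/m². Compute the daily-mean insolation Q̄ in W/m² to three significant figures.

Q̄ ≈ 83.8 W/m²

Solar declination: sin δ = sin ε · sin L_s = sin 23.44° × sin 236.8° = -0.33286, so δ = -19.442°.
cos h₀ = −tan(+54.3°) tan(-19.442°) = 0.4912, h₀ = 1.0573 rad.
Bracket: h₀ sin ϕ sin δ + cos ϕ cos δ sin h₀ = 1.0573×0.81208×-0.33286 + 0.58354×0.94298×0.87103 = -0.285798 + 0.479299 = 0.193501.
Q̄ = (S_0/π) × [bracket] = (1361/π) × 0.193501 = 83.83 W/m².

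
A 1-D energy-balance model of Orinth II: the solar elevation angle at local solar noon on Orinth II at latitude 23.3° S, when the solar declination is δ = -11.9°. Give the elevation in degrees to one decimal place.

At local noon the hour angle is zero, so the zenith angle equals |ϕ − δ| = |-23.3° − (-11.900°)| = 11.400°.
Elevation = 90° − 11.400° = 78.6°.

78.6°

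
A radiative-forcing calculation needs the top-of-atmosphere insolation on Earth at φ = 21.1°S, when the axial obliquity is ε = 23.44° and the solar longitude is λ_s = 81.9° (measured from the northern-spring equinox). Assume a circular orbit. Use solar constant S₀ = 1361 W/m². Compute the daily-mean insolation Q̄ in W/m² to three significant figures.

Q̄ ≈ 280 W/m²

Solar declination: sin δ = sin ε · sin λ_s = sin 23.44° × sin 81.9° = 0.39382, so δ = +23.192°.
cos H₀ = −tan(-21.1°) tan(+23.192°) = 0.1653, H₀ = 1.4047 rad.
Bracket: H₀ sin φ sin δ + cos φ cos δ sin H₀ = 1.4047×-0.36000×0.39382 + 0.93295×0.91919×0.98624 = -0.199152 + 0.845758 = 0.646606.
Q̄ = (S₀/π) × [bracket] = (1361/π) × 0.646606 = 280.1 W/m².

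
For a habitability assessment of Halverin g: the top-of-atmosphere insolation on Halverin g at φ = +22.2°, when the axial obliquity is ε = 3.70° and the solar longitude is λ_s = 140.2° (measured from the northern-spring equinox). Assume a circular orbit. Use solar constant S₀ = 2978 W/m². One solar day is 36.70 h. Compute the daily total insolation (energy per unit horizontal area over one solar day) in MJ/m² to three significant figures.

Solar declination: sin δ = sin ε · sin λ_s = sin 3.70° × sin 140.2° = 0.04131, so δ = +2.367°.
cos H₀ = −tan(+22.2°) tan(+2.367°) = -0.0169, H₀ = 1.5877 rad.
Bracket: H₀ sin φ sin δ + cos φ cos δ sin H₀ = 1.5877×0.37784×0.04131 + 0.92587×0.99915×0.99986 = 0.024782 + 0.924953 = 0.949735.
Q̄ = (S₀/π) × [bracket] = (2978/π) × 0.949735 = 900.28 W/m².
Daily total = Q̄ × 36.70 h × 3600 s/h = 900.28 × 36.70 × 3600 / 10⁶ = 118.9 MJ/m².

119 MJ/m²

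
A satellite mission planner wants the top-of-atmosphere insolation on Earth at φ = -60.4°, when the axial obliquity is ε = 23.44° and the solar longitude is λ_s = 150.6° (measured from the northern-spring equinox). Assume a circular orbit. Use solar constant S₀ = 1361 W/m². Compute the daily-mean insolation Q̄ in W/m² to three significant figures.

Solar declination: sin δ = sin ε · sin λ_s = sin 23.44° × sin 150.6° = 0.19528, so δ = +11.261°.
cos H₀ = −tan(-60.4°) tan(+11.261°) = 0.3505, H₀ = 1.2127 rad.
Bracket: H₀ sin φ sin δ + cos φ cos δ sin H₀ = 1.2127×-0.86949×0.19528 + 0.49394×0.98075×0.93656 = -0.205909 + 0.453699 = 0.247790.
Q̄ = (S₀/π) × [bracket] = (1361/π) × 0.247790 = 107.3 W/m².

Q̄ ≈ 107 W/m²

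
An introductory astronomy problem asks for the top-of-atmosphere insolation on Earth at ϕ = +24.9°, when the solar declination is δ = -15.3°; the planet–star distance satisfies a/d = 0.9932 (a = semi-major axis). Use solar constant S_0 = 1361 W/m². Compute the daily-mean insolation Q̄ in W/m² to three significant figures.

Q̄ ≈ 302 W/m²

cos h₀ = −tan(+24.9°) tan(-15.300°) = 0.1270, h₀ = 1.4435 rad.
Bracket: h₀ sin ϕ sin δ + cos ϕ cos δ sin h₀ = 1.4435×0.42104×-0.26387 + 0.90704×0.96456×0.99190 = -0.160373 + 0.867808 = 0.707435.
Inverse-square distance factor (a/d)² = 0.9932² = 0.986446.
Q̄ = (S_0/π) × 0.986446 × [bracket] = (1361/π) × 0.986446 × 0.707435 = 302.3 W/m².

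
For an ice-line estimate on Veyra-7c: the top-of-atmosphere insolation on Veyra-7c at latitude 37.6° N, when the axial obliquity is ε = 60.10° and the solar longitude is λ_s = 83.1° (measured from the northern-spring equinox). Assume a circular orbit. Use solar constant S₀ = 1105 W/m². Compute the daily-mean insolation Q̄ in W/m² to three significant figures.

Q̄ ≈ 580 W/m²

Solar declination: sin δ = sin ε · sin λ_s = sin 60.10° × sin 83.1° = 0.86062, so δ = +59.386°.
cos H₀ = −tan(+37.6°) tan(+59.386°) = -1.3015 ≤ −1 ⇒ polar day, H₀ = π.
Bracket: H₀ sin φ sin δ + cos φ cos δ sin H₀ = 3.1416×0.61015×0.86062 + 0.79229×0.50925×0.00000 = 1.649677 + 0.000000 = 1.649677.
Q̄ = (S₀/π) × [bracket] = (1105/π) × 1.649677 = 580.2 W/m².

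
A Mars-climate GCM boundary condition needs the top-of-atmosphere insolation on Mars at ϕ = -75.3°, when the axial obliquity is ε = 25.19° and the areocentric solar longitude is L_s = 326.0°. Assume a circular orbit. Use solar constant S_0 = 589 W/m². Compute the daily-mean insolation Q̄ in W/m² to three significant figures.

Q̄ ≈ 136 W/m²

sin δ = sin 25.19° × sin 326.0° = -0.23800, so δ = -13.769°.
cos h₀ = −tan(-75.3°) tan(-13.769°) = -0.9341, h₀ = 2.7764 rad.
Bracket: h₀ sin ϕ sin δ + cos ϕ cos δ sin h₀ = 2.7764×-0.96727×-0.23800 + 0.25376×0.97126×0.35712 = 0.639156 + 0.088018 = 0.727174.
Q̄ = (S_0/π) × [bracket] = (589/π) × 0.727174 = 136.3 W/m².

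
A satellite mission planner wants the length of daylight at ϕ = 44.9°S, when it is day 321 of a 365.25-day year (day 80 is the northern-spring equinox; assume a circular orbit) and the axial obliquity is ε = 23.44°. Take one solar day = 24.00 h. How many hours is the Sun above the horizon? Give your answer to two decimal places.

Solar longitude: L_s = 360° × (321 − 80)/365.25 = 237.536°.
sin δ = sin 23.44° × sin 237.536° = -0.33563, so δ = -19.611°.
cos h₀ = −tan ϕ · tan δ = −tan(-44.9°) × tan(-19.611°) = -0.3551, so h₀ = 1.9338 rad = 110.80°.
Daylight = 2h₀/(2π) × 24.00 h = (1.9338/π) × 24.00 = 14.77 h.

14.77 h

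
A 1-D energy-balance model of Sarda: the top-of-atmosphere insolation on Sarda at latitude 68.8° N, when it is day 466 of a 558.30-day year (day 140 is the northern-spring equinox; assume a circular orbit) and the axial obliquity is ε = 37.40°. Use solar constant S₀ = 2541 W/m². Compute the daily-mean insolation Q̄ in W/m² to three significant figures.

Solar longitude: λ_s = 360° × (466 − 140)/558.30 = 210.210°.
sin δ = sin 37.40° × sin 210.210° = -0.30561, so δ = -17.795°.
cos H₀ = −tan(+68.8°) tan(-17.795°) = 0.8275, H₀ = 0.5962 rad.
Bracket: H₀ sin φ sin δ + cos φ cos δ sin H₀ = 0.5962×0.93232×-0.30561 + 0.36162×0.95216×0.56147 = -0.169873 + 0.193325 = 0.023452.
Q̄ = (S₀/π) × [bracket] = (2541/π) × 0.023452 = 18.97 W/m².

Q̄ ≈ 19.0 W/m²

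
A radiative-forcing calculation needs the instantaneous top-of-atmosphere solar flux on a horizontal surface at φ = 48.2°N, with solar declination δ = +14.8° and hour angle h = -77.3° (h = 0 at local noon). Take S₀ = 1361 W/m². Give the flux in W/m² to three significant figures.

452 W/m²

cos θ_z = sin φ sin δ + cos φ cos δ cos h = 0.190429 + 0.141673 = 0.332102.
Flux = S₀ · cos θ_z = 1361 × 0.332102 = 452.0 W/m².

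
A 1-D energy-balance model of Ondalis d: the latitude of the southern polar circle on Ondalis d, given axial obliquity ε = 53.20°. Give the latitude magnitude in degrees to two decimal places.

36.80°

The polar circle is the lowest latitude that experiences at least one full rotation of continuous darkness at the northern-summer solstice; it lies at |ϕ| = 90° − ε = 90° − 53.20° = 36.80°.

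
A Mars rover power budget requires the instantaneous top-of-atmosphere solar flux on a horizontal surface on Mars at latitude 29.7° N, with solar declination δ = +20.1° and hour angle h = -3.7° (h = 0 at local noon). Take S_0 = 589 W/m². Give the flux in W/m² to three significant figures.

580 W/m²

cos θ_z = sin ϕ sin δ + cos ϕ cos δ cos h = 0.170269 + 0.814027 = 0.984296.
Flux = S_0 · cos θ_z = 589 × 0.984296 = 579.8 W/m².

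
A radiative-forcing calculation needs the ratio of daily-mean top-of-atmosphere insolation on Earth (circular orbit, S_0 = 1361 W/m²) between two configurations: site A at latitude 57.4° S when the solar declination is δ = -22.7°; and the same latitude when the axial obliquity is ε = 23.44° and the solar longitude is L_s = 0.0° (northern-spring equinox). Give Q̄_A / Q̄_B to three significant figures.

— Configuration A (ϕ=-57.4°):
cos h₀ = −tan(-57.4°) tan(-22.700°) = -0.6541, h₀ = 2.2838 rad.
Bracket: h₀ sin ϕ sin δ + cos ϕ cos δ sin h₀ = 2.2838×-0.84245×-0.38591 + 0.53877×0.92254×0.75642 = 0.742486 + 0.375969 = 1.118455.
Q̄ = (S_0/π) × [bracket] = (1361/π) × 1.118455 = 484.54 W/m².
— Configuration B (ϕ=-57.4°):
Solar declination: sin δ = sin ε · sin L_s = sin 23.44° × sin 0.0° = 0.00000, so δ = +0.000°.
cos h₀ = −tan(-57.4°) tan(+0.000°) = 0.0000, h₀ = 1.5708 rad.
Bracket: h₀ sin ϕ sin δ + cos ϕ cos δ sin h₀ = 1.5708×-0.84245×0.00000 + 0.53877×1.00000×1.00000 = -0.000000 + 0.538770 = 0.538770.
Q̄ = (S_0/π) × [bracket] = (1361/π) × 0.538770 = 233.41 W/m².
Ratio Q̄_A / Q̄_B = 484.54 / 233.41 = 2.076.

Q̄_A / Q̄_B ≈ 2.08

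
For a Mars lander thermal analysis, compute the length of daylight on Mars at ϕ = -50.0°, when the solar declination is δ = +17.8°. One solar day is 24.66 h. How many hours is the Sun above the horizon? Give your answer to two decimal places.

cos h₀ = −tan ϕ · tan δ = −tan(-50.0°) × tan(+17.800°) = 0.3826, so h₀ = 1.1782 rad = 67.50°.
Daylight = 2h₀/(2π) × 24.66 h = (1.1782/π) × 24.66 = 9.25 h.

9.25 h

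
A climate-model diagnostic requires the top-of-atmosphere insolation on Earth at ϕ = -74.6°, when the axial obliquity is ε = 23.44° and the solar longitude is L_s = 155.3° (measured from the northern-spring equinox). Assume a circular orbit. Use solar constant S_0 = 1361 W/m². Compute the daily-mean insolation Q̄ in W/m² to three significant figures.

Q̄ ≈ 26.4 W/m²

Solar declination: sin δ = sin ε · sin L_s = sin 23.44° × sin 155.3° = 0.16622, so δ = +9.568°.
cos h₀ = −tan(-74.6°) tan(+9.568°) = 0.6120, h₀ = 0.9122 rad.
Bracket: h₀ sin ϕ sin δ + cos ϕ cos δ sin h₀ = 0.9122×-0.96410×0.16622 + 0.26556×0.98609×0.79087 = -0.146183 + 0.207102 = 0.060919.
Q̄ = (S_0/π) × [bracket] = (1361/π) × 0.060919 = 26.39 W/m².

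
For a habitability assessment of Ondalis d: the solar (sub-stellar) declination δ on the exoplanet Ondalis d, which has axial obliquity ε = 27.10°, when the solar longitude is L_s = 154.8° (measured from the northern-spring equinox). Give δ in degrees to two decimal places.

sin δ = sin ε · sin L_s = sin 27.10° × sin 154.8° = 0.193962.
δ = arcsin(0.193962) = +11.18°.

δ = +11.18°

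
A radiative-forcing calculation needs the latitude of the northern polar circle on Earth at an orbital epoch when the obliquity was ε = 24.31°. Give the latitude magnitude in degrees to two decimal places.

65.69°

The polar circle is the lowest latitude that experiences at least one full rotation of continuous daylight at the northern-summer solstice; it lies at |ϕ| = 90° − ε = 90° − 24.31° = 65.69°.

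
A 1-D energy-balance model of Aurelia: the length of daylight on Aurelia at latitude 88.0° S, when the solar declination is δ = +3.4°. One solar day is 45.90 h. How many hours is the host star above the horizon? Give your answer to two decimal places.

cos h₀ = −tan ϕ · tan δ = 1.7013 ≥ 1, so the host star never rises (polar night) and h₀ = 0.
Daylight = 2h₀/(2π) × 45.90 h = (0.0000/π) × 45.90 = 0.00 h.

0.00 h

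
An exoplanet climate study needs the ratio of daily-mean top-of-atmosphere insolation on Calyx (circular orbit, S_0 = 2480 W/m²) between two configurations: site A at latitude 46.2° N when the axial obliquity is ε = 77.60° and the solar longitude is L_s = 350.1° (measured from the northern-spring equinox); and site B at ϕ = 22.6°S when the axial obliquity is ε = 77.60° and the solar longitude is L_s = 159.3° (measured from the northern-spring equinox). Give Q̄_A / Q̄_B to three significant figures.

— Configuration A (ϕ=+46.2°):
Solar declination: sin δ = sin ε · sin L_s = sin 77.60° × sin 350.1° = -0.16792, so δ = -9.667°.
cos h₀ = −tan(+46.2°) tan(-9.667°) = 0.1776, h₀ = 1.3922 rad.
Bracket: h₀ sin ϕ sin δ + cos ϕ cos δ sin h₀ = 1.3922×0.72176×-0.16792 + 0.69214×0.98580×0.98410 = -0.168732 + 0.671463 = 0.502731.
Q̄ = (S_0/π) × [bracket] = (2480/π) × 0.502731 = 396.86 W/m².
— Configuration B (ϕ=-22.6°):
Solar declination: sin δ = sin ε · sin L_s = sin 77.60° × sin 159.3° = 0.34523, so δ = +20.196°.
cos h₀ = −tan(-22.6°) tan(+20.196°) = 0.1531, h₀ = 1.4171 rad.
Bracket: h₀ sin ϕ sin δ + cos ϕ cos δ sin h₀ = 1.4171×-0.38430×0.34523 + 0.92321×0.93852×0.98821 = -0.188009 + 0.856236 = 0.668227.
Q̄ = (S_0/π) × [bracket] = (2480/π) × 0.668227 = 527.50 W/m².
Ratio Q̄_A / Q̄_B = 396.86 / 527.50 = 0.7523.

Q̄_A / Q̄_B ≈ 0.752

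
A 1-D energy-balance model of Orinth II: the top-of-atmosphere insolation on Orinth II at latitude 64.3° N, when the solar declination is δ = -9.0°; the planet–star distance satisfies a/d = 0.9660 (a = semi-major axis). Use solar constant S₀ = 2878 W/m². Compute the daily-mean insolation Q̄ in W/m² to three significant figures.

cos H₀ = −tan(+64.3°) tan(-9.000°) = 0.3291, H₀ = 1.2354 rad.
Bracket: H₀ sin φ sin δ + cos φ cos δ sin H₀ = 1.2354×0.90108×-0.15643 + 0.43366×0.98769×0.94430 = -0.174137 + 0.404464 = 0.230327.
Inverse-square distance factor (a/d)² = 0.9660² = 0.933156.
Q̄ = (S₀/π) × 0.933156 × [bracket] = (2878/π) × 0.933156 × 0.230327 = 196.9 W/m².

Q̄ ≈ 197 W/m²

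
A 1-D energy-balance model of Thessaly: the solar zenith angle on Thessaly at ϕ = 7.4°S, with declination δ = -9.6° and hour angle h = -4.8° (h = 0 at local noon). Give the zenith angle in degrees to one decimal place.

cos θ_z = sin ϕ sin δ + cos ϕ cos δ cos h = 0.021479 + 0.974355 = 0.995834.
θ_z = arccos(0.995834) = 5.2°.

θ_z = 5.2°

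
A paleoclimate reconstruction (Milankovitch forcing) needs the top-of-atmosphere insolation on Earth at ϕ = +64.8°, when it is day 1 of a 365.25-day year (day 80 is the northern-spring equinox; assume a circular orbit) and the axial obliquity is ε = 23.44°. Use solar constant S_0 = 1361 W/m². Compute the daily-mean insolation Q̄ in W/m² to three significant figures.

Solar longitude: L_s = 360° × (1 − 80)/365.25 = -77.864°, i.e. -77.864° + 360° = 282.136°.
sin δ = sin 23.44° × sin 282.136° = -0.38890, so δ = -22.886°.
cos h₀ = −tan(+64.8°) tan(-22.886°) = 0.8971, h₀ = 0.4577 rad.
Bracket: h₀ sin ϕ sin δ + cos ϕ cos δ sin h₀ = 0.4577×0.90483×-0.38890 + 0.42578×0.92128×0.44189 = -0.161059 + 0.173337 = 0.012278.
Q̄ = (S_0/π) × [bracket] = (1361/π) × 0.012278 = 5.319 W/m².

Q̄ ≈ 5.32 W/m²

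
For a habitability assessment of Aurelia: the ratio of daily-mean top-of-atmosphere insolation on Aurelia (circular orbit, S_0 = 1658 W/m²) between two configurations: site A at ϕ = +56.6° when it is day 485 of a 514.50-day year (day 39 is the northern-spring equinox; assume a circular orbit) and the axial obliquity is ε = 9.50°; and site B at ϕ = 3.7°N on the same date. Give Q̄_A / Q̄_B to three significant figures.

— Configuration A (ϕ=+56.6°):
Solar longitude: L_s = 360° × (485 − 39)/514.50 = 312.070°.
sin δ = sin 9.50° × sin 312.070° = -0.12252, so δ = -7.038°.
cos h₀ = −tan(+56.6°) tan(-7.038°) = 0.1872, h₀ = 1.3825 rad.
Bracket: h₀ sin ϕ sin δ + cos ϕ cos δ sin h₀ = 1.3825×0.83485×-0.12252 + 0.55048×0.99247×0.98232 = -0.141410 + 0.536676 = 0.395266.
Q̄ = (S_0/π) × [bracket] = (1658/π) × 0.395266 = 208.60 W/m².
— Configuration B (ϕ=+3.7°):
cos h₀ = −tan(+3.7°) tan(-7.038°) = 0.0080, h₀ = 1.5628 rad.
Bracket: h₀ sin ϕ sin δ + cos ϕ cos δ sin h₀ = 1.5628×0.06453×-0.12252 + 0.99792×0.99247×0.99997 = -0.012356 + 0.990376 = 0.978020.
Q̄ = (S_0/π) × [bracket] = (1658/π) × 0.978020 = 516.16 W/m².
Ratio Q̄_A / Q̄_B = 208.60 / 516.16 = 0.4041.

Q̄_A / Q̄_B ≈ 0.404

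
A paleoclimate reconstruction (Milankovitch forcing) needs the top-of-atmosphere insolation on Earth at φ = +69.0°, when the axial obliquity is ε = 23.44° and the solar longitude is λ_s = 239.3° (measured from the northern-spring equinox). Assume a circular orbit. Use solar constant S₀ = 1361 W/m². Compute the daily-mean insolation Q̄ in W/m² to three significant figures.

Q̄ ≈ 1.62 W/m²

Solar declination: sin δ = sin ε · sin λ_s = sin 23.44° × sin 239.3° = -0.34204, so δ = -20.001°.
cos H₀ = −tan(+69.0°) tan(-20.001°) = 0.9482, H₀ = 0.3232 rad.
Bracket: H₀ sin φ sin δ + cos φ cos δ sin H₀ = 0.3232×0.93358×-0.34204 + 0.35837×0.93969×0.31757 = -0.103205 + 0.106944 = 0.003739.
Q̄ = (S₀/π) × [bracket] = (1361/π) × 0.003739 = 1.620 W/m².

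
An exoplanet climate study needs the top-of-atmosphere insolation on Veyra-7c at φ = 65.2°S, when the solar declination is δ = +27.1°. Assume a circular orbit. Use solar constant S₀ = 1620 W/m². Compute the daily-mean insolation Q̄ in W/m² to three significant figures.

Q̄ ≈ 0.00 W/m²

cos H₀ = −tan(-65.2°) tan(+27.100°) = 1.1075 ≥ 1 ⇒ polar night, H₀ = 0 and Q̄ = 0.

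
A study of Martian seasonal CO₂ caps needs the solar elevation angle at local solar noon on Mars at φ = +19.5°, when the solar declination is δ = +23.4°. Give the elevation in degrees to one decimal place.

86.1°

At local noon the hour angle is zero, so the zenith angle equals |φ − δ| = |+19.5° − (+23.400°)| = 3.900°.
Elevation = 90° − 3.900° = 86.1°.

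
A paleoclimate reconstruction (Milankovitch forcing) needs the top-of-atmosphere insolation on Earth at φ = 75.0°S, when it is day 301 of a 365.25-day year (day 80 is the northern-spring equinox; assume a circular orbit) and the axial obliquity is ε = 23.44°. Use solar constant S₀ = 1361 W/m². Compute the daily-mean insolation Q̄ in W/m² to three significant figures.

Solar longitude: λ_s = 360° × (301 − 80)/365.25 = 217.823°.
sin δ = sin 23.44° × sin 217.823° = -0.24394, so δ = -14.119°.
cos H₀ = −tan(-75.0°) tan(-14.119°) = -0.9387, H₀ = 2.7897 rad.
Bracket: H₀ sin φ sin δ + cos φ cos δ sin H₀ = 2.7897×-0.96593×-0.24394 + 0.25882×0.96979×0.34463 = 0.657334 + 0.086502 = 0.743836.
Q̄ = (S₀/π) × [bracket] = (1361/π) × 0.743836 = 322.2 W/m².

Q̄ ≈ 322 W/m²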